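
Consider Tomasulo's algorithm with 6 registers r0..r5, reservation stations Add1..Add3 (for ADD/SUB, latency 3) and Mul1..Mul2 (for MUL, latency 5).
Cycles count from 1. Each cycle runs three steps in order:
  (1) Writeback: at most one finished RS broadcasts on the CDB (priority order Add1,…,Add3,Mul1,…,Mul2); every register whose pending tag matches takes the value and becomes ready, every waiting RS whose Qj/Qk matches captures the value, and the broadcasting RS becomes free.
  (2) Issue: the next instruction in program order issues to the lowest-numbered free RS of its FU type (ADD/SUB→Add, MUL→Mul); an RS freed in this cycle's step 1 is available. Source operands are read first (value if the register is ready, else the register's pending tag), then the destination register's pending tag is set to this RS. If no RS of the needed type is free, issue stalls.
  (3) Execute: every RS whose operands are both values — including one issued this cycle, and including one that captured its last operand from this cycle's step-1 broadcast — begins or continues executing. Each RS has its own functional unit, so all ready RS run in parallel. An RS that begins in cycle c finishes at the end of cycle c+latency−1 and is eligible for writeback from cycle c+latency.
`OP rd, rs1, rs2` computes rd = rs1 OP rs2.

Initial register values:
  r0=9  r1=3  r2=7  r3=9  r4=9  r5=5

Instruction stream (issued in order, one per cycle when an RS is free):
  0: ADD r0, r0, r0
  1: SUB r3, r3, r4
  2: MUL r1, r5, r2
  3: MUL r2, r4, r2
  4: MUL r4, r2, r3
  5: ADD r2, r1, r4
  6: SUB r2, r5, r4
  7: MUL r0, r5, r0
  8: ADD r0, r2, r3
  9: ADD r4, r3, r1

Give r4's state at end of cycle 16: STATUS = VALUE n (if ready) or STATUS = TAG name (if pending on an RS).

STATUS = VALUE 0

cycle 1: issue ADD r0<-Add1 // r0:Add1,r1:3,r2:7,r3:9,r4:9,r5:5
cycle 2: issue SUB r3<-Add2 // r0:Add1,r1:3,r2:7,r3:Add2,r4:9,r5:5
cycle 3: issue MUL r1<-Mul1 // r0:Add1,r1:Mul1,r2:7,r3:Add2,r4:9,r5:5
cycle 4: CDB Add1=18; issue MUL r2<-Mul2 // r0:18,r1:Mul1,r2:Mul2,r3:Add2,r4:9,r5:5
cycle 5: CDB Add2=0; stall // r0:18,r1:Mul1,r2:Mul2,r3:0,r4:9,r5:5
cycle 6: stall // r0:18,r1:Mul1,r2:Mul2,r3:0,r4:9,r5:5
cycle 7: stall // r0:18,r1:Mul1,r2:Mul2,r3:0,r4:9,r5:5
cycle 8: CDB Mul1=35; issue MUL r4<-Mul1 // r0:18,r1:35,r2:Mul2,r3:0,r4:Mul1,r5:5
cycle 9: CDB Mul2=63; issue ADD r2<-Add1 // r0:18,r1:35,r2:Add1,r3:0,r4:Mul1,r5:5
cycle 10: issue SUB r2<-Add2 // r0:18,r1:35,r2:Add2,r3:0,r4:Mul1,r5:5
cycle 11: issue MUL r0<-Mul2 // r0:Mul2,r1:35,r2:Add2,r3:0,r4:Mul1,r5:5
cycle 12: issue ADD r0<-Add3 // r0:Add3,r1:35,r2:Add2,r3:0,r4:Mul1,r5:5
cycle 13: stall // r0:Add3,r1:35,r2:Add2,r3:0,r4:Mul1,r5:5
cycle 14: CDB Mul1=0; stall // r0:Add3,r1:35,r2:Add2,r3:0,r4:0,r5:5
cycle 15: stall // r0:Add3,r1:35,r2:Add2,r3:0,r4:0,r5:5
cycle 16: CDB Mul2=90; stall // r0:Add3,r1:35,r2:Add2,r3:0,r4:0,r5:5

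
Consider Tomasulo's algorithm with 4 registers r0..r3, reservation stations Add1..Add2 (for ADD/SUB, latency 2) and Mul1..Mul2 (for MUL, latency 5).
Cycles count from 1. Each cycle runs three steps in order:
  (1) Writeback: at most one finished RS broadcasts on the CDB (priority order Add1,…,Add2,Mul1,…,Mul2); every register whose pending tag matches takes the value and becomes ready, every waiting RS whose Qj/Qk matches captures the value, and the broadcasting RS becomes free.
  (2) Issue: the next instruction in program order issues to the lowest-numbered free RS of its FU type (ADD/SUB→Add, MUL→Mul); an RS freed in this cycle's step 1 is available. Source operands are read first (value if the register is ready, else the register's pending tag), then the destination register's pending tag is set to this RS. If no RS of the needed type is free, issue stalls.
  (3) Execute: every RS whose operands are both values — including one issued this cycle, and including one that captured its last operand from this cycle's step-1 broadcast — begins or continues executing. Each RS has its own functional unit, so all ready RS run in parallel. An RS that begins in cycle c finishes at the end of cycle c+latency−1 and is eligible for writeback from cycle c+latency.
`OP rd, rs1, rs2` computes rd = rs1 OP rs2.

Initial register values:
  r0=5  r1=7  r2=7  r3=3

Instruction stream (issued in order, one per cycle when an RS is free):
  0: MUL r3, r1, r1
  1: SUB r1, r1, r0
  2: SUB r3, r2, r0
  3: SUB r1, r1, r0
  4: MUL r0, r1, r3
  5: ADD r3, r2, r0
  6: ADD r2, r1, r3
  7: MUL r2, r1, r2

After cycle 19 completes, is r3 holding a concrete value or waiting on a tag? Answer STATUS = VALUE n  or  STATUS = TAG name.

c1: issue MUL r3<-Mul1 | r0:5,r1:7,r2:7,r3:Mul1
c2: issue SUB r1<-Add1 | r0:5,r1:Add1,r2:7,r3:Mul1
c3: issue SUB r3<-Add2 | r0:5,r1:Add1,r2:7,r3:Add2
c4: CDB Add1=2; issue SUB r1<-Add1 | r0:5,r1:Add1,r2:7,r3:Add2
c5: CDB Add2=2; issue MUL r0<-Mul2 | r0:Mul2,r1:Add1,r2:7,r3:2
c6: CDB Add1=-3; issue ADD r3<-Add1 | r0:Mul2,r1:-3,r2:7,r3:Add1
c7: CDB Mul1=49; issue ADD r2<-Add2 | r0:Mul2,r1:-3,r2:Add2,r3:Add1
c8: issue MUL r2<-Mul1 | r0:Mul2,r1:-3,r2:Mul1,r3:Add1
c9: - | r0:Mul2,r1:-3,r2:Mul1,r3:Add1
c10: - | r0:Mul2,r1:-3,r2:Mul1,r3:Add1
c11: CDB Mul2=-6 | r0:-6,r1:-3,r2:Mul1,r3:Add1
c12: - | r0:-6,r1:-3,r2:Mul1,r3:Add1
c13: CDB Add1=1 | r0:-6,r1:-3,r2:Mul1,r3:1
c14: - | r0:-6,r1:-3,r2:Mul1,r3:1
c15: CDB Add2=-2 | r0:-6,r1:-3,r2:Mul1,r3:1
c16: - | r0:-6,r1:-3,r2:Mul1,r3:1
c17: - | r0:-6,r1:-3,r2:Mul1,r3:1
c18: - | r0:-6,r1:-3,r2:Mul1,r3:1
c19: - | r0:-6,r1:-3,r2:Mul1,r3:1

STATUS = VALUE 1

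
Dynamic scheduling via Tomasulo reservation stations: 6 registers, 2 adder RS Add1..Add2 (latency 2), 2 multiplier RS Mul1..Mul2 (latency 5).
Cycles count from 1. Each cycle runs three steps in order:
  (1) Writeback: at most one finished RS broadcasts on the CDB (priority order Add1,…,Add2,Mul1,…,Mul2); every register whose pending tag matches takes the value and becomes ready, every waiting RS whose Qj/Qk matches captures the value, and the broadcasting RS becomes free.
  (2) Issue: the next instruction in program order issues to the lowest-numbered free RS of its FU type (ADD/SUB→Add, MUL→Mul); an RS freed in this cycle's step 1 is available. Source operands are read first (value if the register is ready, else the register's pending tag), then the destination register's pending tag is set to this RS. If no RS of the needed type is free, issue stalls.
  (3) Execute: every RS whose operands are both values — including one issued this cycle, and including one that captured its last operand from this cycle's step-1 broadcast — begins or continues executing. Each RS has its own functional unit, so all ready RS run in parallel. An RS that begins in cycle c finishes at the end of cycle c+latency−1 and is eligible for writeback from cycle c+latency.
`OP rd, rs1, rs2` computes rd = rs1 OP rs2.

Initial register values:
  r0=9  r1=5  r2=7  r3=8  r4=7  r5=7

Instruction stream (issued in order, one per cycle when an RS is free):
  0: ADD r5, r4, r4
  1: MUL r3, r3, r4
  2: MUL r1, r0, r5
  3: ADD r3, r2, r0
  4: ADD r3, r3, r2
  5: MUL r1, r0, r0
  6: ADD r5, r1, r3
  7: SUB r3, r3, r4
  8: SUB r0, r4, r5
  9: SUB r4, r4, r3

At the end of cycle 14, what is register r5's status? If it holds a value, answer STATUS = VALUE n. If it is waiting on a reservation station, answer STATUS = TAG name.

STATUS = VALUE 104

  c1: issue ADD r5<-Add1  regs: r0:9,r1:5,r2:7,r3:8,r4:7,r5:Add1
  c2: issue MUL r3<-Mul1  regs: r0:9,r1:5,r2:7,r3:Mul1,r4:7,r5:Add1
  c3: CDB Add1=14; issue MUL r1<-Mul2  regs: r0:9,r1:Mul2,r2:7,r3:Mul1,r4:7,r5:14
  c4: issue ADD r3<-Add1  regs: r0:9,r1:Mul2,r2:7,r3:Add1,r4:7,r5:14
  c5: issue ADD r3<-Add2  regs: r0:9,r1:Mul2,r2:7,r3:Add2,r4:7,r5:14
  c6: CDB Add1=16; stall  regs: r0:9,r1:Mul2,r2:7,r3:Add2,r4:7,r5:14
  c7: CDB Mul1=56; issue MUL r1<-Mul1  regs: r0:9,r1:Mul1,r2:7,r3:Add2,r4:7,r5:14
  c8: CDB Add2=23; issue ADD r5<-Add1  regs: r0:9,r1:Mul1,r2:7,r3:23,r4:7,r5:Add1
  c9: CDB Mul2=126; issue SUB r3<-Add2  regs: r0:9,r1:Mul1,r2:7,r3:Add2,r4:7,r5:Add1
  c10: stall  regs: r0:9,r1:Mul1,r2:7,r3:Add2,r4:7,r5:Add1
  c11: CDB Add2=16; issue SUB r0<-Add2  regs: r0:Add2,r1:Mul1,r2:7,r3:16,r4:7,r5:Add1
  c12: CDB Mul1=81; stall  regs: r0:Add2,r1:81,r2:7,r3:16,r4:7,r5:Add1
  c13: stall  regs: r0:Add2,r1:81,r2:7,r3:16,r4:7,r5:Add1
  c14: CDB Add1=104; issue SUB r4<-Add1  regs: r0:Add2,r1:81,r2:7,r3:16,r4:Add1,r5:104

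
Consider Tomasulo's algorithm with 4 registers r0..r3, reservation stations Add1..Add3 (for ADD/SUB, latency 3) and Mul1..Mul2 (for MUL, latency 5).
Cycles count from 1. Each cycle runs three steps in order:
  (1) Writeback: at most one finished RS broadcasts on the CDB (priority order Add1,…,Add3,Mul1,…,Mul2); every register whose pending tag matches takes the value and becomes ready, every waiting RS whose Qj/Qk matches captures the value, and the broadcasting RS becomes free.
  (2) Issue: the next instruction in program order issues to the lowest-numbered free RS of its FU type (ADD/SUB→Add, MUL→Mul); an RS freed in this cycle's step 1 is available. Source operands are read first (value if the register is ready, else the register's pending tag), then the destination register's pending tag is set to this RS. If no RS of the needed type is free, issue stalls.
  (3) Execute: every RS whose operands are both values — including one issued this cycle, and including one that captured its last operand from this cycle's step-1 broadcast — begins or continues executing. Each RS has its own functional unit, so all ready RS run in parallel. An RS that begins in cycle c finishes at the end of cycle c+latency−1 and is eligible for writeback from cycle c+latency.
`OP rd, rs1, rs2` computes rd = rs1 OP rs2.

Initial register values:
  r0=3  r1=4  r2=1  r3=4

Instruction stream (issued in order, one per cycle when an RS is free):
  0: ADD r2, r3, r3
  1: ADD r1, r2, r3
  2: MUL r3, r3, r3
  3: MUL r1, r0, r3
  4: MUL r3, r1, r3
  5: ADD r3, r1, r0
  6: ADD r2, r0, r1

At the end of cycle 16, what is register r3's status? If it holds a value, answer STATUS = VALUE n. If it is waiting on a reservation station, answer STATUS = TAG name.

c1: issue ADD r2<-Add1 | r0:3,r1:4,r2:Add1,r3:4
c2: issue ADD r1<-Add2 | r0:3,r1:Add2,r2:Add1,r3:4
c3: issue MUL r3<-Mul1 | r0:3,r1:Add2,r2:Add1,r3:Mul1
c4: CDB Add1=8; issue MUL r1<-Mul2 | r0:3,r1:Mul2,r2:8,r3:Mul1
c5: stall | r0:3,r1:Mul2,r2:8,r3:Mul1
c6: stall | r0:3,r1:Mul2,r2:8,r3:Mul1
c7: CDB Add2=12; stall | r0:3,r1:Mul2,r2:8,r3:Mul1
c8: CDB Mul1=16; issue MUL r3<-Mul1 | r0:3,r1:Mul2,r2:8,r3:Mul1
c9: issue ADD r3<-Add1 | r0:3,r1:Mul2,r2:8,r3:Add1
c10: issue ADD r2<-Add2 | r0:3,r1:Mul2,r2:Add2,r3:Add1
c11: - | r0:3,r1:Mul2,r2:Add2,r3:Add1
c12: - | r0:3,r1:Mul2,r2:Add2,r3:Add1
c13: CDB Mul2=48 | r0:3,r1:48,r2:Add2,r3:Add1
c14: - | r0:3,r1:48,r2:Add2,r3:Add1
c15: - | r0:3,r1:48,r2:Add2,r3:Add1
c16: CDB Add1=51 | r0:3,r1:48,r2:Add2,r3:51

STATUS = VALUE 51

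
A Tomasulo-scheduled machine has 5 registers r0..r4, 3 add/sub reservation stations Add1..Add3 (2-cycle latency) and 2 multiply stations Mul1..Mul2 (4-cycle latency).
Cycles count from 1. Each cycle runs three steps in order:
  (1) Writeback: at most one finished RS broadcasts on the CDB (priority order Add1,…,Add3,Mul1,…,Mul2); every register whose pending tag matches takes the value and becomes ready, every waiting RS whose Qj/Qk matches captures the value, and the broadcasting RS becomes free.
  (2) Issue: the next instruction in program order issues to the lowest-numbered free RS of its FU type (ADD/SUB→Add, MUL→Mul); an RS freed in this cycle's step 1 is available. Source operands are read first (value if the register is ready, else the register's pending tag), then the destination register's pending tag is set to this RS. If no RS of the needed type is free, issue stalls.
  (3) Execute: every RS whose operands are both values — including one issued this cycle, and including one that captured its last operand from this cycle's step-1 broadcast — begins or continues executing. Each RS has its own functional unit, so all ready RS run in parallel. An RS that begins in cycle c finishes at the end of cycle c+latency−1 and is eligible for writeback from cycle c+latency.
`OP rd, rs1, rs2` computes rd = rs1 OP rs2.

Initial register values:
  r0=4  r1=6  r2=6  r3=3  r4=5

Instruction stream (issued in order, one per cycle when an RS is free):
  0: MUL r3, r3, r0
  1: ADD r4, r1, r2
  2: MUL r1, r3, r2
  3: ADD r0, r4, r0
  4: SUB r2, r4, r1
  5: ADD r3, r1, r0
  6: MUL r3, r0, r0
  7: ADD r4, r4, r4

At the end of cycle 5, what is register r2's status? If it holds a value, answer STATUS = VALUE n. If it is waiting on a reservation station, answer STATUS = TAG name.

STATUS = TAG Add2

  c1: issue MUL r3<-Mul1  regs: r0:4,r1:6,r2:6,r3:Mul1,r4:5
  c2: issue ADD r4<-Add1  regs: r0:4,r1:6,r2:6,r3:Mul1,r4:Add1
  c3: issue MUL r1<-Mul2  regs: r0:4,r1:Mul2,r2:6,r3:Mul1,r4:Add1
  c4: CDB Add1=12; issue ADD r0<-Add1  regs: r0:Add1,r1:Mul2,r2:6,r3:Mul1,r4:12
  c5: CDB Mul1=12; issue SUB r2<-Add2  regs: r0:Add1,r1:Mul2,r2:Add2,r3:12,r4:12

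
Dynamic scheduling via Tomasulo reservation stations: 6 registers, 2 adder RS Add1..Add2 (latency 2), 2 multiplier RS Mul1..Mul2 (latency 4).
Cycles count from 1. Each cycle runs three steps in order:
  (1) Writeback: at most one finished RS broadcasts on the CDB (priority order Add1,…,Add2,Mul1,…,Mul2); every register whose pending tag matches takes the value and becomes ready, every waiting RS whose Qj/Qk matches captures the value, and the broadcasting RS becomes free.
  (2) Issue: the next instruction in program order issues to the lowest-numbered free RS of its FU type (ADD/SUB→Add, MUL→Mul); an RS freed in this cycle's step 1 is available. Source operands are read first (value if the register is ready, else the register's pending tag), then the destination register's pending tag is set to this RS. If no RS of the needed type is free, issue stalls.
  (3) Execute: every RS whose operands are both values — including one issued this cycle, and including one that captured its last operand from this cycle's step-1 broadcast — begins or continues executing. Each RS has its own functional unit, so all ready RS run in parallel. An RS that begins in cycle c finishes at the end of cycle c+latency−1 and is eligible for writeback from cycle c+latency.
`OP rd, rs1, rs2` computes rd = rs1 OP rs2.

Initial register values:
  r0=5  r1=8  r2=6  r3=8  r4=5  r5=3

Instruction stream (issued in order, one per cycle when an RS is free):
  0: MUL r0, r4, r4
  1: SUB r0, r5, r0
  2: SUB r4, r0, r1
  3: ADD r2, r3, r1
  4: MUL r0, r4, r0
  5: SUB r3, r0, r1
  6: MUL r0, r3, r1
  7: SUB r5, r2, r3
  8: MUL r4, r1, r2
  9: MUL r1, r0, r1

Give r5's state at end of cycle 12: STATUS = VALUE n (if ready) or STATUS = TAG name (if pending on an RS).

cycle 1: issue MUL r0<-Mul1 // r0:Mul1,r1:8,r2:6,r3:8,r4:5,r5:3
cycle 2: issue SUB r0<-Add1 // r0:Add1,r1:8,r2:6,r3:8,r4:5,r5:3
cycle 3: issue SUB r4<-Add2 // r0:Add1,r1:8,r2:6,r3:8,r4:Add2,r5:3
cycle 4: stall // r0:Add1,r1:8,r2:6,r3:8,r4:Add2,r5:3
cycle 5: CDB Mul1=25; stall // r0:Add1,r1:8,r2:6,r3:8,r4:Add2,r5:3
cycle 6: stall // r0:Add1,r1:8,r2:6,r3:8,r4:Add2,r5:3
cycle 7: CDB Add1=-22; issue ADD r2<-Add1 // r0:-22,r1:8,r2:Add1,r3:8,r4:Add2,r5:3
cycle 8: issue MUL r0<-Mul1 // r0:Mul1,r1:8,r2:Add1,r3:8,r4:Add2,r5:3
cycle 9: CDB Add1=16; issue SUB r3<-Add1 // r0:Mul1,r1:8,r2:16,r3:Add1,r4:Add2,r5:3
cycle 10: CDB Add2=-30; issue MUL r0<-Mul2 // r0:Mul2,r1:8,r2:16,r3:Add1,r4:-30,r5:3
cycle 11: issue SUB r5<-Add2 // r0:Mul2,r1:8,r2:16,r3:Add1,r4:-30,r5:Add2
cycle 12: stall // r0:Mul2,r1:8,r2:16,r3:Add1,r4:-30,r5:Add2

STATUS = TAG Add2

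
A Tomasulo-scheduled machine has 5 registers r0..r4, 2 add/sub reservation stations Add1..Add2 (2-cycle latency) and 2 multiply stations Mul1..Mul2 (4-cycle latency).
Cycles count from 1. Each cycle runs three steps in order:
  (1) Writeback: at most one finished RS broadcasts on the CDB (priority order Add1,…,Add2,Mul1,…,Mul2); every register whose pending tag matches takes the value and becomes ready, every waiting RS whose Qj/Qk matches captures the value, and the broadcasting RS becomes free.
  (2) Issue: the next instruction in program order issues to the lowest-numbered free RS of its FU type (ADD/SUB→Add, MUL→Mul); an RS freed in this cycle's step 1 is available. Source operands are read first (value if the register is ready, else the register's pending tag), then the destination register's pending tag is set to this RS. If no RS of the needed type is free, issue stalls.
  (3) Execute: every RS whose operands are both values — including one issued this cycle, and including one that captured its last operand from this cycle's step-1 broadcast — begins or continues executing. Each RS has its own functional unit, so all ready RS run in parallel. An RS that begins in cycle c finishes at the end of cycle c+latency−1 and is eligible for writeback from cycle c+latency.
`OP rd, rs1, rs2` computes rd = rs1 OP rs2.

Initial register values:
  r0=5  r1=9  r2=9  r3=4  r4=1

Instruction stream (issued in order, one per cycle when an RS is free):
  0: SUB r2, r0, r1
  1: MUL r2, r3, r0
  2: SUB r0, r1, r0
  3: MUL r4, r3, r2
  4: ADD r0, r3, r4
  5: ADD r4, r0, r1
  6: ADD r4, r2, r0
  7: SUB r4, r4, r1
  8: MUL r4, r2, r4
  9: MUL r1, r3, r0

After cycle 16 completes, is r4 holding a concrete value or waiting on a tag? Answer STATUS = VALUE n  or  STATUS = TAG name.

STATUS = TAG Mul1

cycle 1: issue SUB r2<-Add1 // r0:5,r1:9,r2:Add1,r3:4,r4:1
cycle 2: issue MUL r2<-Mul1 // r0:5,r1:9,r2:Mul1,r3:4,r4:1
cycle 3: CDB Add1=-4; issue SUB r0<-Add1 // r0:Add1,r1:9,r2:Mul1,r3:4,r4:1
cycle 4: issue MUL r4<-Mul2 // r0:Add1,r1:9,r2:Mul1,r3:4,r4:Mul2
cycle 5: CDB Add1=4; issue ADD r0<-Add1 // r0:Add1,r1:9,r2:Mul1,r3:4,r4:Mul2
cycle 6: CDB Mul1=20; issue ADD r4<-Add2 // r0:Add1,r1:9,r2:20,r3:4,r4:Add2
cycle 7: stall // r0:Add1,r1:9,r2:20,r3:4,r4:Add2
cycle 8: stall // r0:Add1,r1:9,r2:20,r3:4,r4:Add2
cycle 9: stall // r0:Add1,r1:9,r2:20,r3:4,r4:Add2
cycle 10: CDB Mul2=80; stall // r0:Add1,r1:9,r2:20,r3:4,r4:Add2
cycle 11: stall // r0:Add1,r1:9,r2:20,r3:4,r4:Add2
cycle 12: CDB Add1=84; issue ADD r4<-Add1 // r0:84,r1:9,r2:20,r3:4,r4:Add1
cycle 13: stall // r0:84,r1:9,r2:20,r3:4,r4:Add1
cycle 14: CDB Add1=104; issue SUB r4<-Add1 // r0:84,r1:9,r2:20,r3:4,r4:Add1
cycle 15: CDB Add2=93; issue MUL r4<-Mul1 // r0:84,r1:9,r2:20,r3:4,r4:Mul1
cycle 16: CDB Add1=95; issue MUL r1<-Mul2 // r0:84,r1:Mul2,r2:20,r3:4,r4:Mul1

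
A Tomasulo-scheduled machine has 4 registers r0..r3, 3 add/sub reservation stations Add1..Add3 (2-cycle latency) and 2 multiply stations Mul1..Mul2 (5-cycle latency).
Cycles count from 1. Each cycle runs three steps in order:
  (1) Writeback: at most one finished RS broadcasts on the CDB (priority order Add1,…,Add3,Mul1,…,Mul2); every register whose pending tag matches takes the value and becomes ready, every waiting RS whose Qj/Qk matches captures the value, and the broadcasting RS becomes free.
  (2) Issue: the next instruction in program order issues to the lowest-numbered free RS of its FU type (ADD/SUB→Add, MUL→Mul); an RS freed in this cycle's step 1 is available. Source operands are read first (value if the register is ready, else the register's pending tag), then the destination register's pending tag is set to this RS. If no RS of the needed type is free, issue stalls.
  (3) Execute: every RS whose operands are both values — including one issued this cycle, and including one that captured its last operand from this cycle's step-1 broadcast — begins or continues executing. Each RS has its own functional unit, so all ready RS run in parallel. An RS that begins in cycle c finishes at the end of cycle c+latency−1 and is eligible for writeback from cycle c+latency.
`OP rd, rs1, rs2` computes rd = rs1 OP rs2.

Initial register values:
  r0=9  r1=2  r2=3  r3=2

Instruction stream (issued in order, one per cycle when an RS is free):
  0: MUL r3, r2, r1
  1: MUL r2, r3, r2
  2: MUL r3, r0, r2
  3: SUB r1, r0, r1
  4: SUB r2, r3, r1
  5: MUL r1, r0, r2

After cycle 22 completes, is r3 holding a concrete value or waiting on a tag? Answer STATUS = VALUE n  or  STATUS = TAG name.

c1: issue MUL r3<-Mul1 | r0:9,r1:2,r2:3,r3:Mul1
c2: issue MUL r2<-Mul2 | r0:9,r1:2,r2:Mul2,r3:Mul1
c3: stall | r0:9,r1:2,r2:Mul2,r3:Mul1
c4: stall | r0:9,r1:2,r2:Mul2,r3:Mul1
c5: stall | r0:9,r1:2,r2:Mul2,r3:Mul1
c6: CDB Mul1=6; issue MUL r3<-Mul1 | r0:9,r1:2,r2:Mul2,r3:Mul1
c7: issue SUB r1<-Add1 | r0:9,r1:Add1,r2:Mul2,r3:Mul1
c8: issue SUB r2<-Add2 | r0:9,r1:Add1,r2:Add2,r3:Mul1
c9: CDB Add1=7; stall | r0:9,r1:7,r2:Add2,r3:Mul1
c10: stall | r0:9,r1:7,r2:Add2,r3:Mul1
c11: CDB Mul2=18; issue MUL r1<-Mul2 | r0:9,r1:Mul2,r2:Add2,r3:Mul1
c12: - | r0:9,r1:Mul2,r2:Add2,r3:Mul1
c13: - | r0:9,r1:Mul2,r2:Add2,r3:Mul1
c14: - | r0:9,r1:Mul2,r2:Add2,r3:Mul1
c15: - | r0:9,r1:Mul2,r2:Add2,r3:Mul1
c16: CDB Mul1=162 | r0:9,r1:Mul2,r2:Add2,r3:162
c17: - | r0:9,r1:Mul2,r2:Add2,r3:162
c18: CDB Add2=155 | r0:9,r1:Mul2,r2:155,r3:162
c19: - | r0:9,r1:Mul2,r2:155,r3:162
c20: - | r0:9,r1:Mul2,r2:155,r3:162
c21: - | r0:9,r1:Mul2,r2:155,r3:162
c22: - | r0:9,r1:Mul2,r2:155,r3:162

STATUS = VALUE 162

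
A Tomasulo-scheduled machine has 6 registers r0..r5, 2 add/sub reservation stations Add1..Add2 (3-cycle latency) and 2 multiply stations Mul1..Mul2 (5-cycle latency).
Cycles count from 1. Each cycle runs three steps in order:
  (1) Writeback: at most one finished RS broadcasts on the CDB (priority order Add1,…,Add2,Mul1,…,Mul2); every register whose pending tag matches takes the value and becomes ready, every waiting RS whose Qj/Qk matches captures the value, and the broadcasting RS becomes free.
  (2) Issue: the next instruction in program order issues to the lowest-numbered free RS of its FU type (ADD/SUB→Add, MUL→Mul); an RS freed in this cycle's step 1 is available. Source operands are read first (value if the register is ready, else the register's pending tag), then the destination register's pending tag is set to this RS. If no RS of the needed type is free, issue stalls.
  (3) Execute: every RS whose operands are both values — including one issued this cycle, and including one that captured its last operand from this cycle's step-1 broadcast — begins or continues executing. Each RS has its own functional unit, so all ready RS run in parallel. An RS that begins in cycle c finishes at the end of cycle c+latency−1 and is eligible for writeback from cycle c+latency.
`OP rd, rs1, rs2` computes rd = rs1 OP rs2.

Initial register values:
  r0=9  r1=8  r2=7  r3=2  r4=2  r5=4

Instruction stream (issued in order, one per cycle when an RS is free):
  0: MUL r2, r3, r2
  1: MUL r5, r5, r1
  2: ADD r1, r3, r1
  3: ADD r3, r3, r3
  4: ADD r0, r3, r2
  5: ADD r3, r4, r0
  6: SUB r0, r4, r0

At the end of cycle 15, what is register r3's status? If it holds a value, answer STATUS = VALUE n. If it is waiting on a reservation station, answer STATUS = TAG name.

STATUS = VALUE 20

  c1: issue MUL r2<-Mul1  regs: r0:9,r1:8,r2:Mul1,r3:2,r4:2,r5:4
  c2: issue MUL r5<-Mul2  regs: r0:9,r1:8,r2:Mul1,r3:2,r4:2,r5:Mul2
  c3: issue ADD r1<-Add1  regs: r0:9,r1:Add1,r2:Mul1,r3:2,r4:2,r5:Mul2
  c4: issue ADD r3<-Add2  regs: r0:9,r1:Add1,r2:Mul1,r3:Add2,r4:2,r5:Mul2
  c5: stall  regs: r0:9,r1:Add1,r2:Mul1,r3:Add2,r4:2,r5:Mul2
  c6: CDB Add1=10; issue ADD r0<-Add1  regs: r0:Add1,r1:10,r2:Mul1,r3:Add2,r4:2,r5:Mul2
  c7: CDB Add2=4; issue ADD r3<-Add2  regs: r0:Add1,r1:10,r2:Mul1,r3:Add2,r4:2,r5:Mul2
  c8: CDB Mul1=14; stall  regs: r0:Add1,r1:10,r2:14,r3:Add2,r4:2,r5:Mul2
  c9: CDB Mul2=32; stall  regs: r0:Add1,r1:10,r2:14,r3:Add2,r4:2,r5:32
  c10: stall  regs: r0:Add1,r1:10,r2:14,r3:Add2,r4:2,r5:32
  c11: CDB Add1=18; issue SUB r0<-Add1  regs: r0:Add1,r1:10,r2:14,r3:Add2,r4:2,r5:32
  c12: -  regs: r0:Add1,r1:10,r2:14,r3:Add2,r4:2,r5:32
  c13: -  regs: r0:Add1,r1:10,r2:14,r3:Add2,r4:2,r5:32
  c14: CDB Add1=-16  regs: r0:-16,r1:10,r2:14,r3:Add2,r4:2,r5:32
  c15: CDB Add2=20  regs: r0:-16,r1:10,r2:14,r3:20,r4:2,r5:32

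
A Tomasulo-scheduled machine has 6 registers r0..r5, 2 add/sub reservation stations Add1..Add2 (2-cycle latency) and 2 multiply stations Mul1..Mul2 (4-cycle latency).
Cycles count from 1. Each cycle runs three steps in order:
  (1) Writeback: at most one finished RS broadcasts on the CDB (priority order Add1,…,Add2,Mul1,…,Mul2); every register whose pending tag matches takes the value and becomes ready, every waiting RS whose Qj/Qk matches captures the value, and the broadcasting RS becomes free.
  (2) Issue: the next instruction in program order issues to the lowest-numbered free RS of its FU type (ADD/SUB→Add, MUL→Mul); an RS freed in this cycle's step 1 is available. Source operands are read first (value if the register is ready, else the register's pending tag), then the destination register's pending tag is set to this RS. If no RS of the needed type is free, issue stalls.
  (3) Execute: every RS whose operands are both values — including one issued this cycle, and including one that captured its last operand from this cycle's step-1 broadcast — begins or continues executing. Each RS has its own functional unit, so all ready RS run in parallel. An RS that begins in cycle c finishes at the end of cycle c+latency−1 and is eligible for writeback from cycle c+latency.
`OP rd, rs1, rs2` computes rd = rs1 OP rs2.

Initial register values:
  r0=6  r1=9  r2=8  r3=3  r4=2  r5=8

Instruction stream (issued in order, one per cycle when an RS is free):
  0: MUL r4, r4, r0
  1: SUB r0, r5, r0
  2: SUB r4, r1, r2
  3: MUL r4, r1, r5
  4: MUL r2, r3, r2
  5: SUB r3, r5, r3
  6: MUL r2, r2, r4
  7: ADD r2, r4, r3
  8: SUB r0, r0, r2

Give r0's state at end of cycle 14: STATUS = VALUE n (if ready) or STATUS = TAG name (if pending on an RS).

  c1: issue MUL r4<-Mul1  regs: r0:6,r1:9,r2:8,r3:3,r4:Mul1,r5:8
  c2: issue SUB r0<-Add1  regs: r0:Add1,r1:9,r2:8,r3:3,r4:Mul1,r5:8
  c3: issue SUB r4<-Add2  regs: r0:Add1,r1:9,r2:8,r3:3,r4:Add2,r5:8
  c4: CDB Add1=2; issue MUL r4<-Mul2  regs: r0:2,r1:9,r2:8,r3:3,r4:Mul2,r5:8
  c5: CDB Add2=1; stall  regs: r0:2,r1:9,r2:8,r3:3,r4:Mul2,r5:8
  c6: CDB Mul1=12; issue MUL r2<-Mul1  regs: r0:2,r1:9,r2:Mul1,r3:3,r4:Mul2,r5:8
  c7: issue SUB r3<-Add1  regs: r0:2,r1:9,r2:Mul1,r3:Add1,r4:Mul2,r5:8
  c8: CDB Mul2=72; issue MUL r2<-Mul2  regs: r0:2,r1:9,r2:Mul2,r3:Add1,r4:72,r5:8
  c9: CDB Add1=5; issue ADD r2<-Add1  regs: r0:2,r1:9,r2:Add1,r3:5,r4:72,r5:8
  c10: CDB Mul1=24; issue SUB r0<-Add2  regs: r0:Add2,r1:9,r2:Add1,r3:5,r4:72,r5:8
  c11: CDB Add1=77  regs: r0:Add2,r1:9,r2:77,r3:5,r4:72,r5:8
  c12: -  regs: r0:Add2,r1:9,r2:77,r3:5,r4:72,r5:8
  c13: CDB Add2=-75  regs: r0:-75,r1:9,r2:77,r3:5,r4:72,r5:8
  c14: CDB Mul2=1728  regs: r0:-75,r1:9,r2:77,r3:5,r4:72,r5:8

STATUS = VALUE -75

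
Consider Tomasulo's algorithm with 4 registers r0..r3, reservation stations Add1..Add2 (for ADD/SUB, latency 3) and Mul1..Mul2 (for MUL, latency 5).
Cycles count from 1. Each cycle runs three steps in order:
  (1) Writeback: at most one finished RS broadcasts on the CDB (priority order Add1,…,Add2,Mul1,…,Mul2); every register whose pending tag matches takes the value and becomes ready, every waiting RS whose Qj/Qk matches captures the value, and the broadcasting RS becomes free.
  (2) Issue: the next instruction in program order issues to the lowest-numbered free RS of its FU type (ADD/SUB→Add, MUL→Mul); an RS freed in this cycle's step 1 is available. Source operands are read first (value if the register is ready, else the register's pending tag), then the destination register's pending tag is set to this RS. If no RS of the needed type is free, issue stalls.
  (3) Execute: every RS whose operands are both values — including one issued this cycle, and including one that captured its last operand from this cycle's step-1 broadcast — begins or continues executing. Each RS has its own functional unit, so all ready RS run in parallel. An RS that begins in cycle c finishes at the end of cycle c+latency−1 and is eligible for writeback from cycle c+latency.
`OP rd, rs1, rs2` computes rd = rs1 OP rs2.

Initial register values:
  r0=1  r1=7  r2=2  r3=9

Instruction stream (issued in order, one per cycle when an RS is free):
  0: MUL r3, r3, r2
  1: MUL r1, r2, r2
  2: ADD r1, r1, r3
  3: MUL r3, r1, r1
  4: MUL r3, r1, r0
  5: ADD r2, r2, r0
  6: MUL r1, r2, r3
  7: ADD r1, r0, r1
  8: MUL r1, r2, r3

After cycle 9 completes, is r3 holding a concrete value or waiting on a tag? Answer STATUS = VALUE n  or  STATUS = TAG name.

STATUS = TAG Mul2

  c1: issue MUL r3<-Mul1  regs: r0:1,r1:7,r2:2,r3:Mul1
  c2: issue MUL r1<-Mul2  regs: r0:1,r1:Mul2,r2:2,r3:Mul1
  c3: issue ADD r1<-Add1  regs: r0:1,r1:Add1,r2:2,r3:Mul1
  c4: stall  regs: r0:1,r1:Add1,r2:2,r3:Mul1
  c5: stall  regs: r0:1,r1:Add1,r2:2,r3:Mul1
  c6: CDB Mul1=18; issue MUL r3<-Mul1  regs: r0:1,r1:Add1,r2:2,r3:Mul1
  c7: CDB Mul2=4; issue MUL r3<-Mul2  regs: r0:1,r1:Add1,r2:2,r3:Mul2
  c8: issue ADD r2<-Add2  regs: r0:1,r1:Add1,r2:Add2,r3:Mul2
  c9: stall  regs: r0:1,r1:Add1,r2:Add2,r3:Mul2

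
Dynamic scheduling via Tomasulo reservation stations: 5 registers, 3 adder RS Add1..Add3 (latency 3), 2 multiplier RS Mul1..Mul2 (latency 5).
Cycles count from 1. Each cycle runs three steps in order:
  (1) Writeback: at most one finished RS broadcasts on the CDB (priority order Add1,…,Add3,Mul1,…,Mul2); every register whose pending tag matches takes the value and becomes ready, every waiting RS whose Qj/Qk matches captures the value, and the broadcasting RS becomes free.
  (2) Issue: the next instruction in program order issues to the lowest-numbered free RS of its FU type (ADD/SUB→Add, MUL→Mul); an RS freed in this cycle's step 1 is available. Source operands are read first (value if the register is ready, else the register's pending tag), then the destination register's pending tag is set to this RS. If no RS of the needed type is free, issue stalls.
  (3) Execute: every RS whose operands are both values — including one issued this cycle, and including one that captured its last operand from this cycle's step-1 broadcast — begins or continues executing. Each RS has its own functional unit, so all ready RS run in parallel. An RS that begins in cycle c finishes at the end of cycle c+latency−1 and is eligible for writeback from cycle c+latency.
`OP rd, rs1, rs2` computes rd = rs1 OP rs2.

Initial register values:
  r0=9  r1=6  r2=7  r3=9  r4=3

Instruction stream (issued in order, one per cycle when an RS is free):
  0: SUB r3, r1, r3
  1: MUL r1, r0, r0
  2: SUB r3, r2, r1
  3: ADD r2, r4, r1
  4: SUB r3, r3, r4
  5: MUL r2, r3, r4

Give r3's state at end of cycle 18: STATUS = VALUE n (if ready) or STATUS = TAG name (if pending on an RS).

cycle 1: issue SUB r3<-Add1 // r0:9,r1:6,r2:7,r3:Add1,r4:3
cycle 2: issue MUL r1<-Mul1 // r0:9,r1:Mul1,r2:7,r3:Add1,r4:3
cycle 3: issue SUB r3<-Add2 // r0:9,r1:Mul1,r2:7,r3:Add2,r4:3
cycle 4: CDB Add1=-3; issue ADD r2<-Add1 // r0:9,r1:Mul1,r2:Add1,r3:Add2,r4:3
cycle 5: issue SUB r3<-Add3 // r0:9,r1:Mul1,r2:Add1,r3:Add3,r4:3
cycle 6: issue MUL r2<-Mul2 // r0:9,r1:Mul1,r2:Mul2,r3:Add3,r4:3
cycle 7: CDB Mul1=81 // r0:9,r1:81,r2:Mul2,r3:Add3,r4:3
cycle 8: - // r0:9,r1:81,r2:Mul2,r3:Add3,r4:3
cycle 9: - // r0:9,r1:81,r2:Mul2,r3:Add3,r4:3
cycle 10: CDB Add1=84 // r0:9,r1:81,r2:Mul2,r3:Add3,r4:3
cycle 11: CDB Add2=-74 // r0:9,r1:81,r2:Mul2,r3:Add3,r4:3
cycle 12: - // r0:9,r1:81,r2:Mul2,r3:Add3,r4:3
cycle 13: - // r0:9,r1:81,r2:Mul2,r3:Add3,r4:3
cycle 14: CDB Add3=-77 // r0:9,r1:81,r2:Mul2,r3:-77,r4:3
cycle 15: - // r0:9,r1:81,r2:Mul2,r3:-77,r4:3
cycle 16: - // r0:9,r1:81,r2:Mul2,r3:-77,r4:3
cycle 17: - // r0:9,r1:81,r2:Mul2,r3:-77,r4:3
cycle 18: - // r0:9,r1:81,r2:Mul2,r3:-77,r4:3

STATUS = VALUE -77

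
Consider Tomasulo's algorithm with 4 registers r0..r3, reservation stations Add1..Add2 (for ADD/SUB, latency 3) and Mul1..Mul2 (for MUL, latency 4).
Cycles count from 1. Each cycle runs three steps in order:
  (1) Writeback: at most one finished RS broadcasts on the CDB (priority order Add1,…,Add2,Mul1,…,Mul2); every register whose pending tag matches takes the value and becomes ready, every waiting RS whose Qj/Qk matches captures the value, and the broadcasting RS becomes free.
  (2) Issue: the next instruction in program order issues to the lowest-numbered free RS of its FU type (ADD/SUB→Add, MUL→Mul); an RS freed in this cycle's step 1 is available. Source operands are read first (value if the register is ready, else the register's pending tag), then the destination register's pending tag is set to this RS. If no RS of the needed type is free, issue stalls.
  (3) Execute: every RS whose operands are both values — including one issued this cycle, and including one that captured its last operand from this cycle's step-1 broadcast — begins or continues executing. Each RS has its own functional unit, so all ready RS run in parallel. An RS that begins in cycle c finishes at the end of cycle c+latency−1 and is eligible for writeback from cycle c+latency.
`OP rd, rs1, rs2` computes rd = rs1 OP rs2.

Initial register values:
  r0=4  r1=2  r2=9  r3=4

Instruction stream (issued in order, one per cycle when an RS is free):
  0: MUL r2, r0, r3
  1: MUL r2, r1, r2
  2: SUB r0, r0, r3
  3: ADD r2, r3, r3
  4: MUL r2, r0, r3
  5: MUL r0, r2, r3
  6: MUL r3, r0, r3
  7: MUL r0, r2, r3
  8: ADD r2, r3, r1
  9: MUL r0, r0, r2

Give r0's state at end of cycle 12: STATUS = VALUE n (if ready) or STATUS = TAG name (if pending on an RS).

STATUS = TAG Mul2

c1: issue MUL r2<-Mul1 | r0:4,r1:2,r2:Mul1,r3:4
c2: issue MUL r2<-Mul2 | r0:4,r1:2,r2:Mul2,r3:4
c3: issue SUB r0<-Add1 | r0:Add1,r1:2,r2:Mul2,r3:4
c4: issue ADD r2<-Add2 | r0:Add1,r1:2,r2:Add2,r3:4
c5: CDB Mul1=16; issue MUL r2<-Mul1 | r0:Add1,r1:2,r2:Mul1,r3:4
c6: CDB Add1=0; stall | r0:0,r1:2,r2:Mul1,r3:4
c7: CDB Add2=8; stall | r0:0,r1:2,r2:Mul1,r3:4
c8: stall | r0:0,r1:2,r2:Mul1,r3:4
c9: CDB Mul2=32; issue MUL r0<-Mul2 | r0:Mul2,r1:2,r2:Mul1,r3:4
c10: CDB Mul1=0; issue MUL r3<-Mul1 | r0:Mul2,r1:2,r2:0,r3:Mul1
c11: stall | r0:Mul2,r1:2,r2:0,r3:Mul1
c12: stall | r0:Mul2,r1:2,r2:0,r3:Mul1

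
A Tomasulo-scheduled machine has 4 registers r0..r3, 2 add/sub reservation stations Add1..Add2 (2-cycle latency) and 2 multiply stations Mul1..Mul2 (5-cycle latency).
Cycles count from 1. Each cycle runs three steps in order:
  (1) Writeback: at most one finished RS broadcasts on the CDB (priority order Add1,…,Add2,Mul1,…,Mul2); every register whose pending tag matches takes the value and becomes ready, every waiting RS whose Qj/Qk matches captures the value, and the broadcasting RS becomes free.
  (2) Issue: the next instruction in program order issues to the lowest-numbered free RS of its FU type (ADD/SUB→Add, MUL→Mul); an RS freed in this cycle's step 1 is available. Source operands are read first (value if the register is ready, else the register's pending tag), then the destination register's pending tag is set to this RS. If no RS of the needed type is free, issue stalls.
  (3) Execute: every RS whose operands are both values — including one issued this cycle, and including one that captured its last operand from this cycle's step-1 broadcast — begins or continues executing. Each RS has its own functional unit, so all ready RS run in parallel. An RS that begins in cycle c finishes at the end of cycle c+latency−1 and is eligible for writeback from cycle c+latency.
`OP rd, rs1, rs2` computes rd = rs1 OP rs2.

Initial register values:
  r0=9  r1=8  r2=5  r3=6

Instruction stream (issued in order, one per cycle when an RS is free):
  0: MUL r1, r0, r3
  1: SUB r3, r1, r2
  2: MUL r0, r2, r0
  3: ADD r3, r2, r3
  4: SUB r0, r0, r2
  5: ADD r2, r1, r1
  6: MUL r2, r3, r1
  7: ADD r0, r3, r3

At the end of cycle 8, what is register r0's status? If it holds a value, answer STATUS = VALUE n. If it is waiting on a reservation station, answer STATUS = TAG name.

STATUS = TAG Add1

cycle 1: issue MUL r1<-Mul1 // r0:9,r1:Mul1,r2:5,r3:6
cycle 2: issue SUB r3<-Add1 // r0:9,r1:Mul1,r2:5,r3:Add1
cycle 3: issue MUL r0<-Mul2 // r0:Mul2,r1:Mul1,r2:5,r3:Add1
cycle 4: issue ADD r3<-Add2 // r0:Mul2,r1:Mul1,r2:5,r3:Add2
cycle 5: stall // r0:Mul2,r1:Mul1,r2:5,r3:Add2
cycle 6: CDB Mul1=54; stall // r0:Mul2,r1:54,r2:5,r3:Add2
cycle 7: stall // r0:Mul2,r1:54,r2:5,r3:Add2
cycle 8: CDB Add1=49; issue SUB r0<-Add1 // r0:Add1,r1:54,r2:5,r3:Add2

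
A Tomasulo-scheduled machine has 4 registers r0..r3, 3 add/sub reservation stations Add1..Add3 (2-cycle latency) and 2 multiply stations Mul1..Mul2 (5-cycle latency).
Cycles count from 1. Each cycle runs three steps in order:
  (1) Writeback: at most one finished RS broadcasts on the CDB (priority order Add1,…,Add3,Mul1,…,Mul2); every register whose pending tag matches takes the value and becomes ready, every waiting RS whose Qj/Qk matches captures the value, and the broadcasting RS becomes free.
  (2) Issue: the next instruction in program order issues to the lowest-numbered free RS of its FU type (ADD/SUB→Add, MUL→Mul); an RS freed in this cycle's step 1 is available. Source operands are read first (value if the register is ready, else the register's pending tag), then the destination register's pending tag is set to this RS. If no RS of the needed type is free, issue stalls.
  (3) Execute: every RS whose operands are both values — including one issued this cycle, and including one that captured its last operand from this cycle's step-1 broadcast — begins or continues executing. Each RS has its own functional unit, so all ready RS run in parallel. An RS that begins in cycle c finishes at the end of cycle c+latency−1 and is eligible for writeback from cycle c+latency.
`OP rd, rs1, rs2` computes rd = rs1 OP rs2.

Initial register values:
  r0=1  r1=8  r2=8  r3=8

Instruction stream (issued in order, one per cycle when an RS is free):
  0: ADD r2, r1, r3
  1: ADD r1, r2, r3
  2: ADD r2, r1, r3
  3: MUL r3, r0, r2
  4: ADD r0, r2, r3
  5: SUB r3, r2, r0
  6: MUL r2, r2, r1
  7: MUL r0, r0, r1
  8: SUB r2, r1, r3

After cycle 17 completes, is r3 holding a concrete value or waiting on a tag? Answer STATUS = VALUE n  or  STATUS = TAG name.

STATUS = VALUE -32

cycle 1: issue ADD r2<-Add1 // r0:1,r1:8,r2:Add1,r3:8
cycle 2: issue ADD r1<-Add2 // r0:1,r1:Add2,r2:Add1,r3:8
cycle 3: CDB Add1=16; issue ADD r2<-Add1 // r0:1,r1:Add2,r2:Add1,r3:8
cycle 4: issue MUL r3<-Mul1 // r0:1,r1:Add2,r2:Add1,r3:Mul1
cycle 5: CDB Add2=24; issue ADD r0<-Add2 // r0:Add2,r1:24,r2:Add1,r3:Mul1
cycle 6: issue SUB r3<-Add3 // r0:Add2,r1:24,r2:Add1,r3:Add3
cycle 7: CDB Add1=32; issue MUL r2<-Mul2 // r0:Add2,r1:24,r2:Mul2,r3:Add3
cycle 8: stall // r0:Add2,r1:24,r2:Mul2,r3:Add3
cycle 9: stall // r0:Add2,r1:24,r2:Mul2,r3:Add3
cycle 10: stall // r0:Add2,r1:24,r2:Mul2,r3:Add3
cycle 11: stall // r0:Add2,r1:24,r2:Mul2,r3:Add3
cycle 12: CDB Mul1=32; issue MUL r0<-Mul1 // r0:Mul1,r1:24,r2:Mul2,r3:Add3
cycle 13: CDB Mul2=768; issue SUB r2<-Add1 // r0:Mul1,r1:24,r2:Add1,r3:Add3
cycle 14: CDB Add2=64 // r0:Mul1,r1:24,r2:Add1,r3:Add3
cycle 15: - // r0:Mul1,r1:24,r2:Add1,r3:Add3
cycle 16: CDB Add3=-32 // r0:Mul1,r1:24,r2:Add1,r3:-32
cycle 17: - // r0:Mul1,r1:24,r2:Add1,r3:-32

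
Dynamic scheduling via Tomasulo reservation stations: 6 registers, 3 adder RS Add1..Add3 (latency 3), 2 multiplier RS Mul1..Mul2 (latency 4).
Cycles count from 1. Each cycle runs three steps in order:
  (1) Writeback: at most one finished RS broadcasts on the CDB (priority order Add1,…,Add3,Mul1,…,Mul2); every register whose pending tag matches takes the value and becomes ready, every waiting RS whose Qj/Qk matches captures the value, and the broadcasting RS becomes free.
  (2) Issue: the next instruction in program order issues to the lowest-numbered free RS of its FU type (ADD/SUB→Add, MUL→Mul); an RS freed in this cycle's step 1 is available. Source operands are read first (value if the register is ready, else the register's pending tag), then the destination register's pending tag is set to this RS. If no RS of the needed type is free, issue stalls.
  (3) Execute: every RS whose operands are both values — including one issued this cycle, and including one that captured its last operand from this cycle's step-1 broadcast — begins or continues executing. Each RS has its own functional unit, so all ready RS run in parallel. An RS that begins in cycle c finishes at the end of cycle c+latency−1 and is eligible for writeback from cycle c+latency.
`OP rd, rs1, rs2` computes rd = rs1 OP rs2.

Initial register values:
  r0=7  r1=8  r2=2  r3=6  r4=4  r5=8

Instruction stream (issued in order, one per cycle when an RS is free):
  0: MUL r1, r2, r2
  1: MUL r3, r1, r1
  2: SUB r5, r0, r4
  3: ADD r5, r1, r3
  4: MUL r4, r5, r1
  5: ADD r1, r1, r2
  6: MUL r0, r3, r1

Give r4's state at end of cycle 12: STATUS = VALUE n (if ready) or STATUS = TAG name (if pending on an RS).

c1: issue MUL r1<-Mul1 | r0:7,r1:Mul1,r2:2,r3:6,r4:4,r5:8
c2: issue MUL r3<-Mul2 | r0:7,r1:Mul1,r2:2,r3:Mul2,r4:4,r5:8
c3: issue SUB r5<-Add1 | r0:7,r1:Mul1,r2:2,r3:Mul2,r4:4,r5:Add1
c4: issue ADD r5<-Add2 | r0:7,r1:Mul1,r2:2,r3:Mul2,r4:4,r5:Add2
c5: CDB Mul1=4; issue MUL r4<-Mul1 | r0:7,r1:4,r2:2,r3:Mul2,r4:Mul1,r5:Add2
c6: CDB Add1=3; issue ADD r1<-Add1 | r0:7,r1:Add1,r2:2,r3:Mul2,r4:Mul1,r5:Add2
c7: stall | r0:7,r1:Add1,r2:2,r3:Mul2,r4:Mul1,r5:Add2
c8: stall | r0:7,r1:Add1,r2:2,r3:Mul2,r4:Mul1,r5:Add2
c9: CDB Add1=6; stall | r0:7,r1:6,r2:2,r3:Mul2,r4:Mul1,r5:Add2
c10: CDB Mul2=16; issue MUL r0<-Mul2 | r0:Mul2,r1:6,r2:2,r3:16,r4:Mul1,r5:Add2
c11: - | r0:Mul2,r1:6,r2:2,r3:16,r4:Mul1,r5:Add2
c12: - | r0:Mul2,r1:6,r2:2,r3:16,r4:Mul1,r5:Add2

STATUS = TAG Mul1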